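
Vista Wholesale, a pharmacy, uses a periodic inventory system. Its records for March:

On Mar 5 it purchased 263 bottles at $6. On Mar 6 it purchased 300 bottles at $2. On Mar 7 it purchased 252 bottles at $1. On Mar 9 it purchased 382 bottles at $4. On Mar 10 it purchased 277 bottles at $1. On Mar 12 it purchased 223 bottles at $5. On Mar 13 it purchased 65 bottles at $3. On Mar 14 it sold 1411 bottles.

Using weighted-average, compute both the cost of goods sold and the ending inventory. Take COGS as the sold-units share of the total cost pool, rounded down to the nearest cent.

Mar 14, sell 1411: 1411/1762 × $5,545.00 → $4,440.40
Ending inventory (cost pool remaining) = $1,104.60

COGS = $4,440.40; ending inventory = $1,104.60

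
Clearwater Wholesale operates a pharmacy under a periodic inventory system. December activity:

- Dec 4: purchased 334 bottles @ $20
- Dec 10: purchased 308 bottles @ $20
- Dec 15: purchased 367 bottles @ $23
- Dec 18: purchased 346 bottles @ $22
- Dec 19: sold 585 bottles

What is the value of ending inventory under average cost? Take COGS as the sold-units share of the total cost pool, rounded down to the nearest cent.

Ending inventory = $16,418.91

Dec 19, sell 585: 585/1355 × $28,893.00 → $12,474.09
Ending inventory (cost pool remaining) = $16,418.91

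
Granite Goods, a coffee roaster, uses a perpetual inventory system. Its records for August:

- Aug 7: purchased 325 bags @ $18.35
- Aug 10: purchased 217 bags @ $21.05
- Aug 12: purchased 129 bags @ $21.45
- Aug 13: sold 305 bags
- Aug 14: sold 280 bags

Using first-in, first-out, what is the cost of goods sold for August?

Aug 13, 305 sold [FIFO — oldest first]: 305 @ $18.35 = $5,596.75
Aug 14, 280 sold [FIFO — oldest first]: 20 @ $18.35 + 217 @ $21.05 + 43 @ $21.45 = $5,857.20
Total COGS = $5,596.75 + $5,857.20 = $11,453.95
Ending inventory: 86 @ $21.45 = $1,844.70
Check: goods available $13,298.65 = COGS $11,453.95 + ending $1,844.70

COGS = $11,453.95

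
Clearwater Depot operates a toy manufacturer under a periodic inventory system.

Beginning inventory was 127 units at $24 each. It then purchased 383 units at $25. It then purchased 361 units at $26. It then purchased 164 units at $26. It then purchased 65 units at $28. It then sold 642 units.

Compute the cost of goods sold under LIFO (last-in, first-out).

Sale 1 (642) [LIFO — newest first]: 65 @ $28 + 164 @ $26 + 361 @ $26 + 52 @ $25 = $16,770
Ending inventory: 127 @ $24 + 331 @ $25 = $11,323
Check: goods available $28,093 = COGS $16,770 + ending $11,323

COGS = $16,770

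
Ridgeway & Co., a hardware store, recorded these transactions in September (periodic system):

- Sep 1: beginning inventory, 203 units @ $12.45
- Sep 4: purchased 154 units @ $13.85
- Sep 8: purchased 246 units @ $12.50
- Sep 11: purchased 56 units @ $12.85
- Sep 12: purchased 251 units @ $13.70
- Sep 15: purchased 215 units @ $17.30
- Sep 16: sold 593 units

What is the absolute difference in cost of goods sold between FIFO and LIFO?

FIFO COGS: 203 @ $12.45 + 154 @ $13.85 + 236 @ $12.50 = $7,610.25
LIFO COGS: 215 @ $17.30 + 251 @ $13.70 + 56 @ $12.85 + 71 @ $12.50 = $8,765.30
Difference = |$7,610.25 − $8,765.30| = $1,155.05

$1,155.05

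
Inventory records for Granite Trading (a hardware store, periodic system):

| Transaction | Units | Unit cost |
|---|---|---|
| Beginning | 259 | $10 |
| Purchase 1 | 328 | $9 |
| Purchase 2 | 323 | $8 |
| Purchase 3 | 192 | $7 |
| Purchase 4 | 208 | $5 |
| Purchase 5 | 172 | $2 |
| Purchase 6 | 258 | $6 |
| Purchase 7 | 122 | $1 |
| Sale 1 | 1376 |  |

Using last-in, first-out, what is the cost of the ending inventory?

Sale 1 (1376) [LIFO — newest first]: 122 @ $1 + 258 @ $6 + 172 @ $2 + 208 @ $5 + 192 @ $7 + 323 @ $8 + 101 @ $9 = $7,891
Ending inventory: 259 @ $10 + 227 @ $9 = $4,633

Ending inventory = $4,633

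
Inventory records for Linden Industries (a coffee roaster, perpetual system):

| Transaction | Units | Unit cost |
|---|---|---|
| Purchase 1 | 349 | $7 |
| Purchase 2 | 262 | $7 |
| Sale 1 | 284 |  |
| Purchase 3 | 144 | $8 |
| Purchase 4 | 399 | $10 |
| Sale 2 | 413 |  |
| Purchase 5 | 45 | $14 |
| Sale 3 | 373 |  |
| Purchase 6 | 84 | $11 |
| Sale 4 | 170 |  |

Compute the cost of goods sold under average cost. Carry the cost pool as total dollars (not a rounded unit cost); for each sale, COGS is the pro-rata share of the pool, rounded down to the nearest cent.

COGS = $10,551.28

After Purchase 1: 349 on hand, pool $2,443.00 (≈ $7.0000 each)
After Purchase 2: 611 on hand, pool $4,277.00 (≈ $7.0000 each)
Sale 1, sell 284: 284/611 × $4,277.00 → $1,988.00
After Purchase 3: 471 on hand, pool $3,441.00 (≈ $7.3057 each)
After Purchase 4: 870 on hand, pool $7,431.00 (≈ $8.5414 each)
Sale 2, sell 413: 413/870 × $7,431.00 → $3,527.58
After Purchase 5: 502 on hand, pool $4,533.42 (≈ $9.0307 each)
Sale 3, sell 373: 373/502 × $4,533.42 → $3,368.45
After Purchase 6: 213 on hand, pool $2,088.97 (≈ $9.8074 each)
Sale 4, sell 170: 170/213 × $2,088.97 → $1,667.25
Total COGS = $1,988.00 + $3,527.58 + $3,368.45 + $1,667.25 = $10,551.28
Ending inventory (cost pool remaining) = $421.72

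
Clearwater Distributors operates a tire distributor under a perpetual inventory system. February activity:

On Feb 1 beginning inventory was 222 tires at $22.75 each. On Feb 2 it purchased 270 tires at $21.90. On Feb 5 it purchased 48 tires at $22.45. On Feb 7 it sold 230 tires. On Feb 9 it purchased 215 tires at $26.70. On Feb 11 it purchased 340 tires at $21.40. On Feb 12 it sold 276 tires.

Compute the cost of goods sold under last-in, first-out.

Feb 7, 230 sold [LIFO — newest first]: 48 @ $22.45 + 182 @ $21.90 = $5,063.40
Feb 12, 276 sold [LIFO — newest first]: 276 @ $21.40 = $5,906.40
Total COGS = $5,063.40 + $5,906.40 = $10,969.80
Ending inventory: 222 @ $22.75 + 88 @ $21.90 + 215 @ $26.70 + 64 @ $21.40 = $14,087.80

COGS = $10,969.80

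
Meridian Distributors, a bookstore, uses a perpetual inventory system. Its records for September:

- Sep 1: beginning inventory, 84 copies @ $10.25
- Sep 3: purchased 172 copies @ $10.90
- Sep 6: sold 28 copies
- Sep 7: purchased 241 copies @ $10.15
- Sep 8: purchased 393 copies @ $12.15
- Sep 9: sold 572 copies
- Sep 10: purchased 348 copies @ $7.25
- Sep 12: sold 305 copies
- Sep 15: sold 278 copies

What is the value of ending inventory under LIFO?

Ending inventory = $563.75

Sep 6, 28 sold [LIFO — newest first]: 28 @ $10.90 = $305.20
Sep 9, 572 sold [LIFO — newest first]: 393 @ $12.15 + 179 @ $10.15 = $6,591.80
Sep 12, 305 sold [LIFO — newest first]: 305 @ $7.25 = $2,211.25
Sep 15, 278 sold [LIFO — newest first]: 43 @ $7.25 + 62 @ $10.15 + 144 @ $10.90 + 29 @ $10.25 = $2,807.90
Total COGS = $305.20 + $6,591.80 + $2,211.25 + $2,807.90 = $11,916.15
Ending inventory: 55 @ $10.25 = $563.75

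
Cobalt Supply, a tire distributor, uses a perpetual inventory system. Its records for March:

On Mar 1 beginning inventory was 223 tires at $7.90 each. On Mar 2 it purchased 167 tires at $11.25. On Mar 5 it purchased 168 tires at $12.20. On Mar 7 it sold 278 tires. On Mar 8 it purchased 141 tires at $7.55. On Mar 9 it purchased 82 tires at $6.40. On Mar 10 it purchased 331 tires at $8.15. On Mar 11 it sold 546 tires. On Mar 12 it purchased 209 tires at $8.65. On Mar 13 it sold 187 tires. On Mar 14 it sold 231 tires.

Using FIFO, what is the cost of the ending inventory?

Ending inventory = $683.35

Mar 7, 278 sold [FIFO — oldest first]: 223 @ $7.90 + 55 @ $11.25 = $2,380.45
Mar 11, 546 sold [FIFO — oldest first]: 112 @ $11.25 + 168 @ $12.20 + 141 @ $7.55 + 82 @ $6.40 + 43 @ $8.15 = $5,249.40
Mar 13, 187 sold [FIFO — oldest first]: 187 @ $8.15 = $1,524.05
Mar 14, 231 sold [FIFO — oldest first]: 101 @ $8.15 + 130 @ $8.65 = $1,947.65
Total COGS = $2,380.45 + $5,249.40 + $1,524.05 + $1,947.65 = $11,101.55
Ending inventory: 79 @ $8.65 = $683.35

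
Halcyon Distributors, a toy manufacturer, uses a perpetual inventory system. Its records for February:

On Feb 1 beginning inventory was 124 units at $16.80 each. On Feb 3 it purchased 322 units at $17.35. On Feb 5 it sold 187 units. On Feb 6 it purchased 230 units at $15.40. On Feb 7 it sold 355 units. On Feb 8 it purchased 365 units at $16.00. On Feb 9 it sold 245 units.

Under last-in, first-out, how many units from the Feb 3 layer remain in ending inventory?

Feb 5, 187 sold [LIFO — newest first]: 187 @ $17.35 = $3,244.45
Feb 7, 355 sold [LIFO — newest first]: 230 @ $15.40 + 125 @ $17.35 = $5,710.75
Feb 9, 245 sold [LIFO — newest first]: 245 @ $16.00 = $3,920.00
Total COGS = $3,244.45 + $5,710.75 + $3,920.00 = $12,875.20
Ending inventory: 124 @ $16.80 + 10 @ $17.35 + 120 @ $16.00 = $4,176.70
Check: goods available $17,051.90 = COGS $12,875.20 + ending $4,176.70

10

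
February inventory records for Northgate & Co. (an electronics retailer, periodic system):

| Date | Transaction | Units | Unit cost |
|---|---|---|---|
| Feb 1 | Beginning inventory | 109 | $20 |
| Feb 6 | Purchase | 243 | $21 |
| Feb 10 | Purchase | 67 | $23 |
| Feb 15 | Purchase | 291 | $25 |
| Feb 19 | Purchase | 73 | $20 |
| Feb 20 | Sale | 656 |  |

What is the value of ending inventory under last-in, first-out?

Ending inventory = $2,558

Feb 20, 656 sold [LIFO — newest first]: 73 @ $20 + 291 @ $25 + 67 @ $23 + 225 @ $21 = $15,001
Ending inventory: 109 @ $20 + 18 @ $21 = $2,558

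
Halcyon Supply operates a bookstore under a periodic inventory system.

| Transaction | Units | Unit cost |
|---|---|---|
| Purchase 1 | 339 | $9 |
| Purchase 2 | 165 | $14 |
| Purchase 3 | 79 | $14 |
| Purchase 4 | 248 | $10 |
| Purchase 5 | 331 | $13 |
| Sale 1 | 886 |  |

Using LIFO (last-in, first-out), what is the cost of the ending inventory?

Ending inventory = $2,484

Sale 1 (886) [LIFO — newest first]: 331 @ $13 + 248 @ $10 + 79 @ $14 + 165 @ $14 + 63 @ $9 = $10,766
Ending inventory: 276 @ $9 = $2,484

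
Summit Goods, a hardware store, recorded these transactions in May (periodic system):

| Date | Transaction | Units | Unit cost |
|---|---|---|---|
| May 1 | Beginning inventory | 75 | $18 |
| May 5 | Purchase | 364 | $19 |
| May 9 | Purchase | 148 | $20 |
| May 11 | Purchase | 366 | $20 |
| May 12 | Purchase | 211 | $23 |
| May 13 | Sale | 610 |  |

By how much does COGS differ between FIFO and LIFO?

FIFO COGS: 75 @ $18 + 364 @ $19 + 148 @ $20 + 23 @ $20 = $11,686
LIFO COGS: 211 @ $23 + 366 @ $20 + 33 @ $20 = $12,833
Difference = |$11,686 − $12,833| = $1,147

$1,147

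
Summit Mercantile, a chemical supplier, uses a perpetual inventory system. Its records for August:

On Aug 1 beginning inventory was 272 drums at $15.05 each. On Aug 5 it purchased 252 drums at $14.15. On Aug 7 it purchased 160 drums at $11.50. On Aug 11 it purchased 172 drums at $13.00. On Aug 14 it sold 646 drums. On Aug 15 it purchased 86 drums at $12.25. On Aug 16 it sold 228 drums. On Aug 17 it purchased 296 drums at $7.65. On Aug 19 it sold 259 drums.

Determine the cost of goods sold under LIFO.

Aug 14, 646 sold [LIFO — newest first]: 172 @ $13.00 + 160 @ $11.50 + 252 @ $14.15 + 62 @ $15.05 = $8,574.90
Aug 16, 228 sold [LIFO — newest first]: 86 @ $12.25 + 142 @ $15.05 = $3,190.60
Aug 19, 259 sold [LIFO — newest first]: 259 @ $7.65 = $1,981.35
Total COGS = $8,574.90 + $3,190.60 + $1,981.35 = $13,746.85
Ending inventory: 68 @ $15.05 + 37 @ $7.65 = $1,306.45

COGS = $13,746.85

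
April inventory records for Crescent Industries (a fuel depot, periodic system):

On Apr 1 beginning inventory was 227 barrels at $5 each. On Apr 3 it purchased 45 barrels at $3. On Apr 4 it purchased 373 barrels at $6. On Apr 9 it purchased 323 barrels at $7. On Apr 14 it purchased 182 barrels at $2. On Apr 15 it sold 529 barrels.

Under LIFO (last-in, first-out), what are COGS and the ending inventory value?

Apr 15, 529 sold [LIFO — newest first]: 182 @ $2 + 323 @ $7 + 24 @ $6 = $2,769
Ending inventory: 227 @ $5 + 45 @ $3 + 349 @ $6 = $3,364

COGS = $2,769; ending inventory = $3,364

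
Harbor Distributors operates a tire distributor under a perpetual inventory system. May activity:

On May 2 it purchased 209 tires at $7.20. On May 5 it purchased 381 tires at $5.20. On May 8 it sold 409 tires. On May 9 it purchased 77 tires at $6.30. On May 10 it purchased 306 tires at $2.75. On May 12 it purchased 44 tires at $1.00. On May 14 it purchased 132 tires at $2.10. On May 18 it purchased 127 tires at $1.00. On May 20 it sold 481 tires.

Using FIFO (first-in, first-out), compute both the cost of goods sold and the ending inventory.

COGS = $4,584.35; ending inventory = $676.45

May 8, 409 sold [FIFO — oldest first]: 209 @ $7.20 + 200 @ $5.20 = $2,544.80
May 20, 481 sold [FIFO — oldest first]: 181 @ $5.20 + 77 @ $6.30 + 223 @ $2.75 = $2,039.55
Total COGS = $2,544.80 + $2,039.55 = $4,584.35
Ending inventory: 83 @ $2.75 + 44 @ $1.00 + 132 @ $2.10 + 127 @ $1.00 = $676.45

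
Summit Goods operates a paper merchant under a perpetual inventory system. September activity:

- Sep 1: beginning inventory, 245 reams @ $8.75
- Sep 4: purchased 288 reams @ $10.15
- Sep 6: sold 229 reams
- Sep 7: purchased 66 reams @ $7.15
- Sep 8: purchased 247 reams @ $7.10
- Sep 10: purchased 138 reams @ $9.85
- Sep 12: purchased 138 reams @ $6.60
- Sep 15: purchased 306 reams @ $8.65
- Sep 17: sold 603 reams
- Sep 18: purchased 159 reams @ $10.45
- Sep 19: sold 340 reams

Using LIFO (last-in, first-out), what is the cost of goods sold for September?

Sep 6, 229 sold [LIFO — newest first]: 229 @ $10.15 = $2,324.35
Sep 17, 603 sold [LIFO — newest first]: 306 @ $8.65 + 138 @ $6.60 + 138 @ $9.85 + 21 @ $7.10 = $5,066.10
Sep 19, 340 sold [LIFO — newest first]: 159 @ $10.45 + 181 @ $7.10 = $2,946.65
Total COGS = $2,324.35 + $5,066.10 + $2,946.65 = $10,337.10
Ending inventory: 245 @ $8.75 + 59 @ $10.15 + 66 @ $7.15 + 45 @ $7.10 = $3,534.00

COGS = $10,337.10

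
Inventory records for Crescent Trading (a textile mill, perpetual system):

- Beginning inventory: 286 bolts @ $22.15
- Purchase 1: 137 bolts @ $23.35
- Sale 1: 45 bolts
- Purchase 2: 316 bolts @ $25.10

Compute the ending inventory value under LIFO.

Ending inventory = $16,414.70

Sale 1 (45) [LIFO — newest first]: 45 @ $23.35 = $1,050.75
Ending inventory: 286 @ $22.15 + 92 @ $23.35 + 316 @ $25.10 = $16,414.70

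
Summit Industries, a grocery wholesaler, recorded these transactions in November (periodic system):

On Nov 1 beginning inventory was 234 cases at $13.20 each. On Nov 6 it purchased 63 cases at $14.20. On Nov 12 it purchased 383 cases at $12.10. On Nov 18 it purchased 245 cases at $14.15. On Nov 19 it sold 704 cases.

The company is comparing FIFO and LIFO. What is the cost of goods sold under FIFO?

FIFO COGS: 234 @ $13.20 + 63 @ $14.20 + 383 @ $12.10 + 24 @ $14.15 = $8,957.30
LIFO COGS: 245 @ $14.15 + 383 @ $12.10 + 63 @ $14.20 + 13 @ $13.20 = $9,167.25

COGS = $8,957.30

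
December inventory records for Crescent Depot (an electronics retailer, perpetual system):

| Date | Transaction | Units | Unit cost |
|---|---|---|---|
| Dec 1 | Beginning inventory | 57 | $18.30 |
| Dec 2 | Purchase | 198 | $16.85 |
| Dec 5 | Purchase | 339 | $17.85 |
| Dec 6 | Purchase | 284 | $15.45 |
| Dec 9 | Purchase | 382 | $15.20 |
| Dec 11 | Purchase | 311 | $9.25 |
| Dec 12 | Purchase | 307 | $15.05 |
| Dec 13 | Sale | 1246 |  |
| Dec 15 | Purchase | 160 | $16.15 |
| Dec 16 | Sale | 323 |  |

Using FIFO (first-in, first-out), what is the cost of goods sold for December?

Dec 13, 1246 sold [FIFO — oldest first]: 57 @ $18.30 + 198 @ $16.85 + 339 @ $17.85 + 284 @ $15.45 + 368 @ $15.20 = $20,411.95
Dec 16, 323 sold [FIFO — oldest first]: 14 @ $15.20 + 309 @ $9.25 = $3,071.05
Total COGS = $20,411.95 + $3,071.05 = $23,483.00
Ending inventory: 2 @ $9.25 + 307 @ $15.05 + 160 @ $16.15 = $7,222.85
Check: goods available $30,705.85 = COGS $23,483.00 + ending $7,222.85

COGS = $23,483.00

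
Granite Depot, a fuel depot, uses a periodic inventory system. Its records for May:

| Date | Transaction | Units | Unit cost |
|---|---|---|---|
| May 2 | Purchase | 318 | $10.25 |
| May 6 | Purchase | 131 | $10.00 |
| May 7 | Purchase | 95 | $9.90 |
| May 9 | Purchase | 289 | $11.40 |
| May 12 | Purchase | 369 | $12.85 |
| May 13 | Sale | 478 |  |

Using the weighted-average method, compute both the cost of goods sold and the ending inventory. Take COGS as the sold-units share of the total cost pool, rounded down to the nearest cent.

COGS = $5,386.94; ending inventory = $8,159.31

May 13, sell 478: 478/1202 × $13,546.25 → $5,386.94
Ending inventory (cost pool remaining) = $8,159.31
Check: goods available $13,546.25 = COGS $5,386.94 + ending $8,159.31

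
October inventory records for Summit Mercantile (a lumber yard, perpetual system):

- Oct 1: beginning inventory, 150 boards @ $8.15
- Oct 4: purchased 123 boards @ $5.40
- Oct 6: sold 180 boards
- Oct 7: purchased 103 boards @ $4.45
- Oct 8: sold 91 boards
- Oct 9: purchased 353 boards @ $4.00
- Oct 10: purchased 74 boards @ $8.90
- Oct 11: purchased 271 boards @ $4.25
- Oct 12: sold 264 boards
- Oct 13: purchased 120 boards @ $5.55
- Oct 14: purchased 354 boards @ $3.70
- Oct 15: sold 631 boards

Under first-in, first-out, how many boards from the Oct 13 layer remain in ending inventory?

Oct 6, 180 sold [FIFO — oldest first]: 150 @ $8.15 + 30 @ $5.40 = $1,384.50
Oct 8, 91 sold [FIFO — oldest first]: 91 @ $5.40 = $491.40
Oct 12, 264 sold [FIFO — oldest first]: 2 @ $5.40 + 103 @ $4.45 + 159 @ $4.00 = $1,105.15
Oct 15, 631 sold [FIFO — oldest first]: 194 @ $4.00 + 74 @ $8.90 + 271 @ $4.25 + 92 @ $5.55 = $3,096.95
Total COGS = $1,384.50 + $491.40 + $1,105.15 + $3,096.95 = $6,078.00
Ending inventory: 28 @ $5.55 + 354 @ $3.70 = $1,465.20

28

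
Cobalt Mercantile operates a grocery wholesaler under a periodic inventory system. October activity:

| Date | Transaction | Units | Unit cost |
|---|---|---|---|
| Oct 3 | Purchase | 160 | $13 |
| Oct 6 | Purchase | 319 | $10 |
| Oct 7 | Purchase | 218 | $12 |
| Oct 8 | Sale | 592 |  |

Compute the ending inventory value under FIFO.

Ending inventory = $1,260

Oct 8, 592 sold [FIFO — oldest first]: 160 @ $13 + 319 @ $10 + 113 @ $12 = $6,626
Ending inventory: 105 @ $12 = $1,260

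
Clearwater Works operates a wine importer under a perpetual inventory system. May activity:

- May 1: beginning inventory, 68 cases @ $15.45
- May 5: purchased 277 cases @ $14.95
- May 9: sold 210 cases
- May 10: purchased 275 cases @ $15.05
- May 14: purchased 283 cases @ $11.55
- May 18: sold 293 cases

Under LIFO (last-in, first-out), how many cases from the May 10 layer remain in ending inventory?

265

May 9, 210 sold [LIFO — newest first]: 210 @ $14.95 = $3,139.50
May 18, 293 sold [LIFO — newest first]: 283 @ $11.55 + 10 @ $15.05 = $3,419.15
Total COGS = $3,139.50 + $3,419.15 = $6,558.65
Ending inventory: 68 @ $15.45 + 67 @ $14.95 + 265 @ $15.05 = $6,040.50
Check: goods available $12,599.15 = COGS $6,558.65 + ending $6,040.50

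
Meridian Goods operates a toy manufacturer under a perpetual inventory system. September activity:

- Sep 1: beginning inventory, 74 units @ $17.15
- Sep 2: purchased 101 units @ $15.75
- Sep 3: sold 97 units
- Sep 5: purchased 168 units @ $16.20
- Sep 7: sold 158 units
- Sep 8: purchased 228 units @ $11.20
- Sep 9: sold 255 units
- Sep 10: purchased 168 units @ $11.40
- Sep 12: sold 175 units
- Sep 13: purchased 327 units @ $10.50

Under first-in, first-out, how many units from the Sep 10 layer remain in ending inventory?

54

Sep 3, 97 sold [FIFO — oldest first]: 74 @ $17.15 + 23 @ $15.75 = $1,631.35
Sep 7, 158 sold [FIFO — oldest first]: 78 @ $15.75 + 80 @ $16.20 = $2,524.50
Sep 9, 255 sold [FIFO — oldest first]: 88 @ $16.20 + 167 @ $11.20 = $3,296.00
Sep 12, 175 sold [FIFO — oldest first]: 61 @ $11.20 + 114 @ $11.40 = $1,982.80
Total COGS = $1,631.35 + $2,524.50 + $3,296.00 + $1,982.80 = $9,434.65
Ending inventory: 54 @ $11.40 + 327 @ $10.50 = $4,049.10
Check: goods available $13,483.75 = COGS $9,434.65 + ending $4,049.10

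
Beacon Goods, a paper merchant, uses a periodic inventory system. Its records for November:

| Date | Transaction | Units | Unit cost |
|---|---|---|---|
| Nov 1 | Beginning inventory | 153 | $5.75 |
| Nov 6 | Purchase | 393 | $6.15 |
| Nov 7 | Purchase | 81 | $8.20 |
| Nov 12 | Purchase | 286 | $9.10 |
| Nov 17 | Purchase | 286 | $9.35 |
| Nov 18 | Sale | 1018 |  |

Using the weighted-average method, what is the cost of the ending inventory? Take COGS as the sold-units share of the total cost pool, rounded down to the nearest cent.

Nov 18, sell 1018: 1018/1199 × $9,237.60 → $7,843.09
Ending inventory (cost pool remaining) = $1,394.51

Ending inventory = $1,394.51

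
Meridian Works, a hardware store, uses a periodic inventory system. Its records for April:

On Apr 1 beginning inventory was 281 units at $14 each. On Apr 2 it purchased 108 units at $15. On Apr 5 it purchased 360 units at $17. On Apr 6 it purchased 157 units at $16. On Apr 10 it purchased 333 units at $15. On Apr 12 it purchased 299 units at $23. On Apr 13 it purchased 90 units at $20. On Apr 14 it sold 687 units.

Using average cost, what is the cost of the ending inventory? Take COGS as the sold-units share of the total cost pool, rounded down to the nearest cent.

Apr 14, sell 687: 687/1628 × $27,858.00 → $11,755.80
Ending inventory (cost pool remaining) = $16,102.20

Ending inventory = $16,102.20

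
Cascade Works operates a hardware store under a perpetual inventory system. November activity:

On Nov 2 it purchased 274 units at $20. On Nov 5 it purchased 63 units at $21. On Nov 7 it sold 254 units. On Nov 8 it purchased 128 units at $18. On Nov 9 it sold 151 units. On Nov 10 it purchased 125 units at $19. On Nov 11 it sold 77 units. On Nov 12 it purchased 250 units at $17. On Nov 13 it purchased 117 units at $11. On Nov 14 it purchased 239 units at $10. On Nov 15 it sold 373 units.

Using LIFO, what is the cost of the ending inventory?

Ending inventory = $6,073

Nov 7, 254 sold [LIFO — newest first]: 63 @ $21 + 191 @ $20 = $5,143
Nov 9, 151 sold [LIFO — newest first]: 128 @ $18 + 23 @ $20 = $2,764
Nov 11, 77 sold [LIFO — newest first]: 77 @ $19 = $1,463
Nov 15, 373 sold [LIFO — newest first]: 239 @ $10 + 117 @ $11 + 17 @ $17 = $3,966
Total COGS = $5,143 + $2,764 + $1,463 + $3,966 = $13,336
Ending inventory: 60 @ $20 + 48 @ $19 + 233 @ $17 = $6,073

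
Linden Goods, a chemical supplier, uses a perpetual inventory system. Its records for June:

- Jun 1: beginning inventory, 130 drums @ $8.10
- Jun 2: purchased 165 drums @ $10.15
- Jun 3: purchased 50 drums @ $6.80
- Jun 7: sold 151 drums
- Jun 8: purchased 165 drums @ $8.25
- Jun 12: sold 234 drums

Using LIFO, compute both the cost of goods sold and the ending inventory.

COGS = $3,416.50; ending inventory = $1,012.50

Jun 7, 151 sold [LIFO — newest first]: 50 @ $6.80 + 101 @ $10.15 = $1,365.15
Jun 12, 234 sold [LIFO — newest first]: 165 @ $8.25 + 64 @ $10.15 + 5 @ $8.10 = $2,051.35
Total COGS = $1,365.15 + $2,051.35 = $3,416.50
Ending inventory: 125 @ $8.10 = $1,012.50
Check: goods available $4,429.00 = COGS $3,416.50 + ending $1,012.50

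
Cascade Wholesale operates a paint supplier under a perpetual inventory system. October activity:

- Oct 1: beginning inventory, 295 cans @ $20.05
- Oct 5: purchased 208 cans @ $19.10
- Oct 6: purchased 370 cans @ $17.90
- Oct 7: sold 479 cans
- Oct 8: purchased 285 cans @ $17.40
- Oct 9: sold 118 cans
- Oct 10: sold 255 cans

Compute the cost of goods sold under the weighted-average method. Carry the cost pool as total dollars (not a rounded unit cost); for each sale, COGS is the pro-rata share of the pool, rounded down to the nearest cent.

COGS = $15,876.59

After Oct 1: 295 on hand, pool $5,914.75 (≈ $20.0500 each)
After Oct 5: 503 on hand, pool $9,887.55 (≈ $19.6572 each)
After Oct 6: 873 on hand, pool $16,510.55 (≈ $18.9124 each)
Oct 7, sell 479: 479/873 × $16,510.55 → $9,059.05
After Oct 8: 679 on hand, pool $12,410.50 (≈ $18.2776 each)
Oct 9, sell 118: 118/679 × $12,410.50 → $2,156.75
Oct 10, sell 255: 255/561 × $10,253.75 → $4,660.79
Total COGS = $9,059.05 + $2,156.75 + $4,660.79 = $15,876.59
Ending inventory (cost pool remaining) = $5,592.96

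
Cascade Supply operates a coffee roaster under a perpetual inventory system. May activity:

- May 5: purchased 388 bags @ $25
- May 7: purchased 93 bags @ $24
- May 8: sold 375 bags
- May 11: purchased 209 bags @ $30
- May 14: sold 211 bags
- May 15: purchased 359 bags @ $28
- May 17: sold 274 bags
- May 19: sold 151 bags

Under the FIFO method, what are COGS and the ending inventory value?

May 8, 375 sold [FIFO — oldest first]: 375 @ $25 = $9,375
May 14, 211 sold [FIFO — oldest first]: 13 @ $25 + 93 @ $24 + 105 @ $30 = $5,707
May 17, 274 sold [FIFO — oldest first]: 104 @ $30 + 170 @ $28 = $7,880
May 19, 151 sold [FIFO — oldest first]: 151 @ $28 = $4,228
Total COGS = $9,375 + $5,707 + $7,880 + $4,228 = $27,190
Ending inventory: 38 @ $28 = $1,064

COGS = $27,190; ending inventory = $1,064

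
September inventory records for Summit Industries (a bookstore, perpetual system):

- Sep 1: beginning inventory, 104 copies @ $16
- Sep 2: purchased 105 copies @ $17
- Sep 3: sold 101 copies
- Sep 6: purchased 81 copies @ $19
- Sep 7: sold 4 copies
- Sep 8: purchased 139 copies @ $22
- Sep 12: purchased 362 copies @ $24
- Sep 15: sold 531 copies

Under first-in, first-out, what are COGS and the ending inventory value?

COGS = $13,014; ending inventory = $3,720

Sep 3, 101 sold [FIFO — oldest first]: 101 @ $16 = $1,616
Sep 7, 4 sold [FIFO — oldest first]: 3 @ $16 + 1 @ $17 = $65
Sep 15, 531 sold [FIFO — oldest first]: 104 @ $17 + 81 @ $19 + 139 @ $22 + 207 @ $24 = $11,333
Total COGS = $1,616 + $65 + $11,333 = $13,014
Ending inventory: 155 @ $24 = $3,720
Check: goods available $16,734 = COGS $13,014 + ending $3,720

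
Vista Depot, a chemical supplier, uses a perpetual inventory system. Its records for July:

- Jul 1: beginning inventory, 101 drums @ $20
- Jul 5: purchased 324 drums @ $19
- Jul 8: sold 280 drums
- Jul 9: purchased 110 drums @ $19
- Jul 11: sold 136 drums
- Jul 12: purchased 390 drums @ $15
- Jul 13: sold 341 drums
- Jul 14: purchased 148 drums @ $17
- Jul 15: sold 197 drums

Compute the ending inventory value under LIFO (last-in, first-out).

Ending inventory = $2,362

Jul 8, 280 sold [LIFO — newest first]: 280 @ $19 = $5,320
Jul 11, 136 sold [LIFO — newest first]: 110 @ $19 + 26 @ $19 = $2,584
Jul 13, 341 sold [LIFO — newest first]: 341 @ $15 = $5,115
Jul 15, 197 sold [LIFO — newest first]: 148 @ $17 + 49 @ $15 = $3,251
Total COGS = $5,320 + $2,584 + $5,115 + $3,251 = $16,270
Ending inventory: 101 @ $20 + 18 @ $19 = $2,362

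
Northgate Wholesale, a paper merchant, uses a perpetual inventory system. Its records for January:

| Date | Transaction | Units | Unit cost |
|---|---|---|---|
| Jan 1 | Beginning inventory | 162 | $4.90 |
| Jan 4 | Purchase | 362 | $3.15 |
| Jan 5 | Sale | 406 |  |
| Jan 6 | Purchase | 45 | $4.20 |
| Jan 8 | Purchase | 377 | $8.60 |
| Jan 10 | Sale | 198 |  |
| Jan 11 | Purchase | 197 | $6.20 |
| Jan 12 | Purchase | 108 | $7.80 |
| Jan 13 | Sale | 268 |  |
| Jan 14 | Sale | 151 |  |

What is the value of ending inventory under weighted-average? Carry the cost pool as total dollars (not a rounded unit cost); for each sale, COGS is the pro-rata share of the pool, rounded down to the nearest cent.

After Jan 1: 162 on hand, pool $793.80 (≈ $4.9000 each)
After Jan 4: 524 on hand, pool $1,934.10 (≈ $3.6910 each)
Jan 5, sell 406: 406/524 × $1,934.10 → $1,498.55
After Jan 6: 163 on hand, pool $624.55 (≈ $3.8316 each)
After Jan 8: 540 on hand, pool $3,866.75 (≈ $7.1606 each)
Jan 10, sell 198: 198/540 × $3,866.75 → $1,417.80
After Jan 11: 539 on hand, pool $3,670.35 (≈ $6.8096 each)
After Jan 12: 647 on hand, pool $4,512.75 (≈ $6.9749 each)
Jan 13, sell 268: 268/647 × $4,512.75 → $1,869.26
Jan 14, sell 151: 151/379 × $2,643.49 → $1,053.21
Total COGS = $1,498.55 + $1,417.80 + $1,869.26 + $1,053.21 = $5,838.82
Ending inventory (cost pool remaining) = $1,590.28

Ending inventory = $1,590.28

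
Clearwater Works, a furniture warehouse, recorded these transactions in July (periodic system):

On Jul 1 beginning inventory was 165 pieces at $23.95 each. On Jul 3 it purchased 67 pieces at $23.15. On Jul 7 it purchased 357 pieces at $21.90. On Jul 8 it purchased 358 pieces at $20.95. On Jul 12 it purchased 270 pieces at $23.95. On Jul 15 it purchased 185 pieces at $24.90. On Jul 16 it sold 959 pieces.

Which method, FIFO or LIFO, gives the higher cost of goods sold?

LIFO

FIFO COGS: 165 @ $23.95 + 67 @ $23.15 + 357 @ $21.90 + 358 @ $20.95 + 12 @ $23.95 = $21,108.60
LIFO COGS: 185 @ $24.90 + 270 @ $23.95 + 358 @ $20.95 + 146 @ $21.90 = $21,770.50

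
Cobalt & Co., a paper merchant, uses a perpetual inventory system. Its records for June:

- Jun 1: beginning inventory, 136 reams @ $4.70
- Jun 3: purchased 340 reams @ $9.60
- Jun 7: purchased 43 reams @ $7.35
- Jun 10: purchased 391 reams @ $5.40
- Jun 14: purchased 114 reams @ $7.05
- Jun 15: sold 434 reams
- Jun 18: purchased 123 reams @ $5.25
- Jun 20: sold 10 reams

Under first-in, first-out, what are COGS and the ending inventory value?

Jun 15, 434 sold [FIFO — oldest first]: 136 @ $4.70 + 298 @ $9.60 = $3,500.00
Jun 20, 10 sold [FIFO — oldest first]: 10 @ $9.60 = $96.00
Total COGS = $3,500.00 + $96.00 = $3,596.00
Ending inventory: 32 @ $9.60 + 43 @ $7.35 + 391 @ $5.40 + 114 @ $7.05 + 123 @ $5.25 = $4,184.10

COGS = $3,596.00; ending inventory = $4,184.10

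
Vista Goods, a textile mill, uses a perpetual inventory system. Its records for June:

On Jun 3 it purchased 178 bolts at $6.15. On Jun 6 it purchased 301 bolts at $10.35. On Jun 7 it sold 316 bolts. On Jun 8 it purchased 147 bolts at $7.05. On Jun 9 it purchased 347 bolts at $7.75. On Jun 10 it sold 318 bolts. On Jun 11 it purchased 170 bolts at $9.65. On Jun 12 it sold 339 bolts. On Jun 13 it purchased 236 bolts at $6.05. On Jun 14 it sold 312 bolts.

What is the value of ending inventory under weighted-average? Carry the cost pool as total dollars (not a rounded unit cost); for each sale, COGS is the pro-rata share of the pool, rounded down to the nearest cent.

Ending inventory = $663.25

After Jun 3: 178 on hand, pool $1,094.70 (≈ $6.1500 each)
After Jun 6: 479 on hand, pool $4,210.05 (≈ $8.7892 each)
Jun 7, sell 316: 316/479 × $4,210.05 → $2,777.40
After Jun 8: 310 on hand, pool $2,469.00 (≈ $7.9645 each)
After Jun 9: 657 on hand, pool $5,158.25 (≈ $7.8512 each)
Jun 10, sell 318: 318/657 × $5,158.25 → $2,496.68
After Jun 11: 509 on hand, pool $4,302.07 (≈ $8.4520 each)
Jun 12, sell 339: 339/509 × $4,302.07 → $2,865.22
After Jun 13: 406 on hand, pool $2,864.65 (≈ $7.0558 each)
Jun 14, sell 312: 312/406 × $2,864.65 → $2,201.40
Total COGS = $2,777.40 + $2,496.68 + $2,865.22 + $2,201.40 = $10,340.70
Ending inventory (cost pool remaining) = $663.25
Check: goods available $11,003.95 = COGS $10,340.70 + ending $663.25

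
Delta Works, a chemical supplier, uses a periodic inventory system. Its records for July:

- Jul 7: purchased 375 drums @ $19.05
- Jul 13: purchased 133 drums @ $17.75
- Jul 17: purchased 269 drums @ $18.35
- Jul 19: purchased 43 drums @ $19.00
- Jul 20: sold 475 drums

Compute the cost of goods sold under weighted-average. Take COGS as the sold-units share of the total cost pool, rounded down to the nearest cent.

COGS = $8,838.27

Jul 20, sell 475: 475/820 × $15,257.65 → $8,838.27
Ending inventory (cost pool remaining) = $6,419.38
Check: goods available $15,257.65 = COGS $8,838.27 + ending $6,419.38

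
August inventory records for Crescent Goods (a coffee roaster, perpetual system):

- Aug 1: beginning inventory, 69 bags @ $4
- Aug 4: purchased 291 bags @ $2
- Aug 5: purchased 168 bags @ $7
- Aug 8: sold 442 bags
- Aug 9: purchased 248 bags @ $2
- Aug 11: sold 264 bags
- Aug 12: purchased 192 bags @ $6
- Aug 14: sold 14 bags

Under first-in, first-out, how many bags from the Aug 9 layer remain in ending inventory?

Aug 8, 442 sold [FIFO — oldest first]: 69 @ $4 + 291 @ $2 + 82 @ $7 = $1,432
Aug 11, 264 sold [FIFO — oldest first]: 86 @ $7 + 178 @ $2 = $958
Aug 14, 14 sold [FIFO — oldest first]: 14 @ $2 = $28
Total COGS = $1,432 + $958 + $28 = $2,418
Ending inventory: 56 @ $2 + 192 @ $6 = $1,264

56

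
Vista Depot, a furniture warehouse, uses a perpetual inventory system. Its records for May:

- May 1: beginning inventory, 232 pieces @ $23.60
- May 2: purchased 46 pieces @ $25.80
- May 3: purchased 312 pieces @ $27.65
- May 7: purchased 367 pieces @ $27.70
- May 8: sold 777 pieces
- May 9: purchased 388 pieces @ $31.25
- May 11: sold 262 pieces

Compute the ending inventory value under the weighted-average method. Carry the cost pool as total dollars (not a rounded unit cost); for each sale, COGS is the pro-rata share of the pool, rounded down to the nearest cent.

After May 1: 232 on hand, pool $5,475.20 (≈ $23.6000 each)
After May 2: 278 on hand, pool $6,662.00 (≈ $23.9640 each)
After May 3: 590 on hand, pool $15,288.80 (≈ $25.9132 each)
After May 7: 957 on hand, pool $25,454.70 (≈ $26.5984 each)
May 8, sell 777: 777/957 × $25,454.70 → $20,666.98
After May 9: 568 on hand, pool $16,912.72 (≈ $29.7759 each)
May 11, sell 262: 262/568 × $16,912.72 → $7,801.28
Total COGS = $20,666.98 + $7,801.28 = $28,468.26
Ending inventory (cost pool remaining) = $9,111.44

Ending inventory = $9,111.44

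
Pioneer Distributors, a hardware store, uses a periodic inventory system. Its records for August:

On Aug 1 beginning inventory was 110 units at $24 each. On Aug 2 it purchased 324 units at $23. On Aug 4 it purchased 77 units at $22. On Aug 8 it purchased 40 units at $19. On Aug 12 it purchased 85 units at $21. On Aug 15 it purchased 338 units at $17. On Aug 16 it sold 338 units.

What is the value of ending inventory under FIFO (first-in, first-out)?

Aug 16, 338 sold [FIFO — oldest first]: 110 @ $24 + 228 @ $23 = $7,884
Ending inventory: 96 @ $23 + 77 @ $22 + 40 @ $19 + 85 @ $21 + 338 @ $17 = $12,193

Ending inventory = $12,193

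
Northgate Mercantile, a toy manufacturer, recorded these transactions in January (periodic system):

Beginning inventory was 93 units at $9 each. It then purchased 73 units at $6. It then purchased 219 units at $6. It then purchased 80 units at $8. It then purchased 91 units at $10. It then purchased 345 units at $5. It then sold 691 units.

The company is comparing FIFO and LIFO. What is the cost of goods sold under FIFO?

COGS = $4,814

FIFO COGS: 93 @ $9 + 73 @ $6 + 219 @ $6 + 80 @ $8 + 91 @ $10 + 135 @ $5 = $4,814
LIFO COGS: 345 @ $5 + 91 @ $10 + 80 @ $8 + 175 @ $6 = $4,325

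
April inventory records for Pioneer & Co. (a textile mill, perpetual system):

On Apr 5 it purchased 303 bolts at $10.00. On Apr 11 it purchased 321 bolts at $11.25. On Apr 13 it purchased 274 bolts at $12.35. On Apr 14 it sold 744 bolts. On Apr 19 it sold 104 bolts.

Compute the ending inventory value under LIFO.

Ending inventory = $500.00

Apr 14, 744 sold [LIFO — newest first]: 274 @ $12.35 + 321 @ $11.25 + 149 @ $10.00 = $8,485.15
Apr 19, 104 sold [LIFO — newest first]: 104 @ $10.00 = $1,040.00
Total COGS = $8,485.15 + $1,040.00 = $9,525.15
Ending inventory: 50 @ $10.00 = $500.00
Check: goods available $10,025.15 = COGS $9,525.15 + ending $500.00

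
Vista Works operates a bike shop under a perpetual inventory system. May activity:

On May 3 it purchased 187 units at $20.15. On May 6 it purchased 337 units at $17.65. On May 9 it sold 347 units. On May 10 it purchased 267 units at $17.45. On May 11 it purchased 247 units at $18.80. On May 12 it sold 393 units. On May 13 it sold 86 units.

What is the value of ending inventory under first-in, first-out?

May 9, 347 sold [FIFO — oldest first]: 187 @ $20.15 + 160 @ $17.65 = $6,592.05
May 12, 393 sold [FIFO — oldest first]: 177 @ $17.65 + 216 @ $17.45 = $6,893.25
May 13, 86 sold [FIFO — oldest first]: 51 @ $17.45 + 35 @ $18.80 = $1,547.95
Total COGS = $6,592.05 + $6,893.25 + $1,547.95 = $15,033.25
Ending inventory: 212 @ $18.80 = $3,985.60

Ending inventory = $3,985.60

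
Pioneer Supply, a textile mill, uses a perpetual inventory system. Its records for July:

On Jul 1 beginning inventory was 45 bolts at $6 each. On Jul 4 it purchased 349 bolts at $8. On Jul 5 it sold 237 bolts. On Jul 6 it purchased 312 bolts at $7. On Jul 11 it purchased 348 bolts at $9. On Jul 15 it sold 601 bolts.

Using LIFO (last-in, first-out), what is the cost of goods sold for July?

COGS = $6,799

Jul 5, 237 sold [LIFO — newest first]: 237 @ $8 = $1,896
Jul 15, 601 sold [LIFO — newest first]: 348 @ $9 + 253 @ $7 = $4,903
Total COGS = $1,896 + $4,903 = $6,799
Ending inventory: 45 @ $6 + 112 @ $8 + 59 @ $7 = $1,579
Check: goods available $8,378 = COGS $6,799 + ending $1,579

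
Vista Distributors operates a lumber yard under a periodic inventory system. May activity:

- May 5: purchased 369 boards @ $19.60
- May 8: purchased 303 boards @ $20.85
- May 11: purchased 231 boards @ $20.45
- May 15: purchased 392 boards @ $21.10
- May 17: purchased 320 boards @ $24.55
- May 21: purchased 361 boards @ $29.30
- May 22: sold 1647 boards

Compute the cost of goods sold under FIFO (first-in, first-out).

COGS = $35,338.70

May 22, 1647 sold [FIFO — oldest first]: 369 @ $19.60 + 303 @ $20.85 + 231 @ $20.45 + 392 @ $21.10 + 320 @ $24.55 + 32 @ $29.30 = $35,338.70
Ending inventory: 329 @ $29.30 = $9,639.70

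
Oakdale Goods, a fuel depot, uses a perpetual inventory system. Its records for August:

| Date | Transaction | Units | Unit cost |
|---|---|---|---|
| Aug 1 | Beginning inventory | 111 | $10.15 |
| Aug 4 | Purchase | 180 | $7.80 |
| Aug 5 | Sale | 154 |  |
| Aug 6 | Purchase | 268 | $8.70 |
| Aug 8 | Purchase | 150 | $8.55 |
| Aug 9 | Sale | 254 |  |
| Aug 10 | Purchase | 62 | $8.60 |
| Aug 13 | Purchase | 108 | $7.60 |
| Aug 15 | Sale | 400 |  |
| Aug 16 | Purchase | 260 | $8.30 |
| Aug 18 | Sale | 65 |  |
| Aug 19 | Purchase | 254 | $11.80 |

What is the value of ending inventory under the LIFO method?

Aug 5, 154 sold [LIFO — newest first]: 154 @ $7.80 = $1,201.20
Aug 9, 254 sold [LIFO — newest first]: 150 @ $8.55 + 104 @ $8.70 = $2,187.30
Aug 15, 400 sold [LIFO — newest first]: 108 @ $7.60 + 62 @ $8.60 + 164 @ $8.70 + 26 @ $7.80 + 40 @ $10.15 = $3,389.60
Aug 18, 65 sold [LIFO — newest first]: 65 @ $8.30 = $539.50
Total COGS = $1,201.20 + $2,187.30 + $3,389.60 + $539.50 = $7,317.60
Ending inventory: 71 @ $10.15 + 195 @ $8.30 + 254 @ $11.80 = $5,336.35
Check: goods available $12,653.95 = COGS $7,317.60 + ending $5,336.35

Ending inventory = $5,336.35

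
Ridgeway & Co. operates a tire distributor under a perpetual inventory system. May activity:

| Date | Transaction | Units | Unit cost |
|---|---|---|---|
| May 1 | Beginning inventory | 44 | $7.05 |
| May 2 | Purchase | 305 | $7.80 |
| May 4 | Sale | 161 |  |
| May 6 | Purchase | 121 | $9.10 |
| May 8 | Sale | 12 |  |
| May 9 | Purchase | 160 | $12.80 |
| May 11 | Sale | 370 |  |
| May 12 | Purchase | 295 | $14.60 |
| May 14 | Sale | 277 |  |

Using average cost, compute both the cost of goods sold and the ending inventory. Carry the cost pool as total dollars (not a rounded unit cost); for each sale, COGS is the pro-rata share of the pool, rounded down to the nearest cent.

COGS = $8,726.02; ending inventory = $1,419.28

After May 1: 44 on hand, pool $310.20 (≈ $7.0500 each)
After May 2: 349 on hand, pool $2,689.20 (≈ $7.7054 each)
May 4, sell 161: 161/349 × $2,689.20 → $1,240.57
After May 6: 309 on hand, pool $2,549.73 (≈ $8.2516 each)
May 8, sell 12: 12/309 × $2,549.73 → $99.01
After May 9: 457 on hand, pool $4,498.72 (≈ $9.8440 each)
May 11, sell 370: 370/457 × $4,498.72 → $3,642.28
After May 12: 382 on hand, pool $5,163.44 (≈ $13.5169 each)
May 14, sell 277: 277/382 × $5,163.44 → $3,744.16
Total COGS = $1,240.57 + $99.01 + $3,642.28 + $3,744.16 = $8,726.02
Ending inventory (cost pool remaining) = $1,419.28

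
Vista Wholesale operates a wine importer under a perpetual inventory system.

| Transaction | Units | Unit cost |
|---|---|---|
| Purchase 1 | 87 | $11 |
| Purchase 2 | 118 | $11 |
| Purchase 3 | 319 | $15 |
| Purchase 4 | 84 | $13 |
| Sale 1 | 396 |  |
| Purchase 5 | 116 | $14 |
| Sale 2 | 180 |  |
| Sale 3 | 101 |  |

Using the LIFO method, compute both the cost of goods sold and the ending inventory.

COGS = $9,239; ending inventory = $517

Sale 1 (396) [LIFO — newest first]: 84 @ $13 + 312 @ $15 = $5,772
Sale 2 (180) [LIFO — newest first]: 116 @ $14 + 7 @ $15 + 57 @ $11 = $2,356
Sale 3 (101) [LIFO — newest first]: 61 @ $11 + 40 @ $11 = $1,111
Total COGS = $5,772 + $2,356 + $1,111 = $9,239
Ending inventory: 47 @ $11 = $517
Check: goods available $9,756 = COGS $9,239 + ending $517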